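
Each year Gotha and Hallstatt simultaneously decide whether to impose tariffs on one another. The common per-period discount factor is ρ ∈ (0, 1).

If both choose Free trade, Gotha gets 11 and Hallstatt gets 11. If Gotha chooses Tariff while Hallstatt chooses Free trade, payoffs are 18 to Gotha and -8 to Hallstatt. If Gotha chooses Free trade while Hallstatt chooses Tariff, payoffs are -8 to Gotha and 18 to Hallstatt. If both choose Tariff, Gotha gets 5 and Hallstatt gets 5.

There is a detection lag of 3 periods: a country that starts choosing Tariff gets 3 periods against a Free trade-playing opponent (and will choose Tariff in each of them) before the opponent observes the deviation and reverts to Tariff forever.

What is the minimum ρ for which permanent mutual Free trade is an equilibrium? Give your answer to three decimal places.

0.814

A deviator earns 18 for 3 periods, then 5 forever; cooperating earns 11 forever. Multiplying the IC by (1−ρ):
11 ≥ 18(1−ρ^3) + 5ρ^3, so 13·ρ^3 ≥ 7 and ρ^3 ≥ 7/13.
ρ ≥ (7/13)^(1/3) ≈ 0.814.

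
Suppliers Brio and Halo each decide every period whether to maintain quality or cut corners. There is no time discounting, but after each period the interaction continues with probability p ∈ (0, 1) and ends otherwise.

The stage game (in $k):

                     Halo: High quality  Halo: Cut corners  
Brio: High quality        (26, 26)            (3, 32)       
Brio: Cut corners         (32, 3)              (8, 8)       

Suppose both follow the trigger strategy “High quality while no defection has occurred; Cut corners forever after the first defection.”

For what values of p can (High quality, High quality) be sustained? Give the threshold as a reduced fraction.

1/4

With no time discounting, the continuation probability p plays the role of the discount factor.
Grim-trigger IC: 26/(1−p) ≥ 32 + 8p/(1−p) ⇒ p ≥ (32−26)/(32−8) = 1/4.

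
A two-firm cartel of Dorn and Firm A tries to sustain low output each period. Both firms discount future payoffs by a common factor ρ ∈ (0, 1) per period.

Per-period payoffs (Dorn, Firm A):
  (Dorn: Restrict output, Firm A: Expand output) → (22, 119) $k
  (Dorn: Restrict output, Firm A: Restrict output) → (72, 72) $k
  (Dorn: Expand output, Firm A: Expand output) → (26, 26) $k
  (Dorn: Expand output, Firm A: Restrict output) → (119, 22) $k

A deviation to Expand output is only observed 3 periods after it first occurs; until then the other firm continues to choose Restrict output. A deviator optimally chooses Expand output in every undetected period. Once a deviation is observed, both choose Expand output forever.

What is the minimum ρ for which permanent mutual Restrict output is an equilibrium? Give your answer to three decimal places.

0.797

A deviator earns 119 for 3 periods, then 26 forever; cooperating earns 72 forever. Multiplying the IC by (1−ρ):
72 ≥ 119(1−ρ^3) + 26ρ^3, so 93·ρ^3 ≥ 47 and ρ^3 ≥ 47/93.
ρ ≥ (47/93)^(1/3) ≈ 0.797.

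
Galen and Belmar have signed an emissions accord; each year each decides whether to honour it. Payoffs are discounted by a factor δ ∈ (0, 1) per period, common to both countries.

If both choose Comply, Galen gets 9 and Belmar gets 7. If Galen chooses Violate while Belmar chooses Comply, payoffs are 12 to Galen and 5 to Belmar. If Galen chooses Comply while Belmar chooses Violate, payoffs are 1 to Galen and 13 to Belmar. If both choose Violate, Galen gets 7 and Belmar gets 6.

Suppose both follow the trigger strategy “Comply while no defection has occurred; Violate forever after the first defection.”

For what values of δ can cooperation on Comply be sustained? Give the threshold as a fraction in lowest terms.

6/7

Galen's threshold: (12−9)/(12−7) = 3/5.
Belmar's threshold: (13−7)/(13−6) = 6/7.
3/5 < 6/7, so Belmar binds and δ* = 6/7.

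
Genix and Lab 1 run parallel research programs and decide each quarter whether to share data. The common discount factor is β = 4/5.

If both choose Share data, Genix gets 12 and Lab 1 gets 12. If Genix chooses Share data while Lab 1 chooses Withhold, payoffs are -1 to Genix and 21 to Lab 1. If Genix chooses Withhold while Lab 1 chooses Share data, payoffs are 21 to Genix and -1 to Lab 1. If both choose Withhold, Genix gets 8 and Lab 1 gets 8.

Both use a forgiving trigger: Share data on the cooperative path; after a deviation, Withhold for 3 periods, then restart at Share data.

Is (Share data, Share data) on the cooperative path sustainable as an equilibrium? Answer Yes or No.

A one-shot deviation gives 21 now, then 8 for 3 periods, then back to 12.
Gain from deviating: (21−12) today; loss: (12−8) in each of the next 3 periods.
No-deviation condition: (12−8)(β+…+β^3) ≥ 21−12, i.e. β+…+β^3 ≥ 9/4.
At β = 4/5: β+…+β^3 = 1.9520 < 2.2500.
So cooperation is not sustainable.

No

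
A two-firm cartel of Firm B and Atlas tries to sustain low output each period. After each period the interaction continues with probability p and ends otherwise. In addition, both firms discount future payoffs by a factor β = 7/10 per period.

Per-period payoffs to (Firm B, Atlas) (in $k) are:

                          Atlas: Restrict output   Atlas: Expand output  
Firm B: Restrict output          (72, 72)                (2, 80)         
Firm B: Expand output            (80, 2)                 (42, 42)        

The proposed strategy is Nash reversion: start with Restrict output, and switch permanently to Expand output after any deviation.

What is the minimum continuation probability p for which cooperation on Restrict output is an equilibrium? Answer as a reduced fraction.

With continuation probability p and discount β, the effective per-period discount factor is βp.
Grim-trigger IC: βp ≥ (80−72)/(80−42) = 4/19.
So p ≥ (4/19)/(7/10) = 40/133.

40/133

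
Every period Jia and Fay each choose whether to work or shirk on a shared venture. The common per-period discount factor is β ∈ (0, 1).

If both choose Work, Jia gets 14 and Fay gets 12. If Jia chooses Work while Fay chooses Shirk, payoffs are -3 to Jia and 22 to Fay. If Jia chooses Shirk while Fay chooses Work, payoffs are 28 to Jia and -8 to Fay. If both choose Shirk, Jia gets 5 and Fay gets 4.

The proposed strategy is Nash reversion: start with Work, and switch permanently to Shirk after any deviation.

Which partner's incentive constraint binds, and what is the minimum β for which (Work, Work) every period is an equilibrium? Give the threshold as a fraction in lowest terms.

Jia's threshold: (28−14)/(28−5) = 14/23.
Fay's threshold: (22−12)/(22−4) = 5/9.
14/23 > 5/9, so Jia binds and β* = 14/23.

Jia; β ≥ 14/23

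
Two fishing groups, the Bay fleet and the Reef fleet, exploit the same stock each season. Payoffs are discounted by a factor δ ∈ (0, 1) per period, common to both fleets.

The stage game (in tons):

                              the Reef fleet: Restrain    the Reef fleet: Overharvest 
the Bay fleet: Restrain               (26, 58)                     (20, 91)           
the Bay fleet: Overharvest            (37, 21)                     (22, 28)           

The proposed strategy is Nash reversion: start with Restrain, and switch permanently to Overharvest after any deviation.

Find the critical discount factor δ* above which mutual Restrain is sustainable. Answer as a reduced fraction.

the Bay fleet: cooperation gives 26 each period; deviation gives 37 once then 22 forever.
  26/(1−δ) ≥ 37 + 22δ/(1−δ) ⇒ δ ≥ 11/15.
the Reef fleet: cooperation gives 58 each period; deviation gives 91 once then 28 forever.
  δ ≥ 33/63 = 11/21.
Both must hold, so the binding constraint is the Bay fleet's: δ ≥ 11/15.

11/15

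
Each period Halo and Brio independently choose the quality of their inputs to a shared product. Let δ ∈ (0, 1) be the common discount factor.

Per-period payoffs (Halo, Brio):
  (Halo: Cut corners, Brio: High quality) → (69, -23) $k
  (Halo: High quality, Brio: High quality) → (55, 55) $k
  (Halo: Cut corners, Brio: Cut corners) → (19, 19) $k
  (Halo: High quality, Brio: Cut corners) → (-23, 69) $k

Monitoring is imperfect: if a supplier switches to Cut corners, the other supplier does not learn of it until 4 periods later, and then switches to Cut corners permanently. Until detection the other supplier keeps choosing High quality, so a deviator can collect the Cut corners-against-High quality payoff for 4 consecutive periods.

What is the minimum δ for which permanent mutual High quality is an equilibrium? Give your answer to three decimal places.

The best deviation is to choose Cut corners for all 4 undetected periods, earning 69 each, then 19 forever once detected.
Deviation value: 69(1−δ^4)/(1−δ) + 19δ^4/(1−δ); cooperation value: 55/(1−δ).
IC: 55 ≥ 69(1−δ^4) + 19δ^4 = 69 − 50δ^4.
So δ^4 ≥ 14/50 = 7/25, giving δ ≥ (7/25)^(1/4) ≈ 0.727.

0.727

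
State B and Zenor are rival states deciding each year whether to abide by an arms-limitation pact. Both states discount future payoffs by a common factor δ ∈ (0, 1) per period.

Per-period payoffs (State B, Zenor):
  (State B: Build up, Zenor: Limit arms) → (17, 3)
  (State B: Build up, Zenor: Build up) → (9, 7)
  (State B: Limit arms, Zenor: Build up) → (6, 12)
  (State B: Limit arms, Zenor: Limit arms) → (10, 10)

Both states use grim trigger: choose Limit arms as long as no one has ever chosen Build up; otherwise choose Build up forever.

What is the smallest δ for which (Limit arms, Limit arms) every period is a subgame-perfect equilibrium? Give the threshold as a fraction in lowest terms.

State B's threshold: (17−10)/(17−9) = 7/8.
Zenor's threshold: (12−10)/(12−7) = 2/5.
7/8 > 2/5, so State B binds and δ* = 7/8.

7/8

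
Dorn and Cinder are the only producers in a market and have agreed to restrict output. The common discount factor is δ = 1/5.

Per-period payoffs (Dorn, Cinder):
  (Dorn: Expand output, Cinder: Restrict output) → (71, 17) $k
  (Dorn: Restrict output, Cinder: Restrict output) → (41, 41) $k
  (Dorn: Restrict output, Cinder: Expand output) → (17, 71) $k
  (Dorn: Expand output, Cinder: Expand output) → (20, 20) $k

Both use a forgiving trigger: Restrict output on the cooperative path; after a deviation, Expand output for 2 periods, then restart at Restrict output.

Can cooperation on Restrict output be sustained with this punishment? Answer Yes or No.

No

IC: δ+…+δ^2 ≥ (71−41)/(41−20) = 10/7.
At δ = 1/5: partial sum = 0.2400 < 1.4286. Cooperation not sustainable.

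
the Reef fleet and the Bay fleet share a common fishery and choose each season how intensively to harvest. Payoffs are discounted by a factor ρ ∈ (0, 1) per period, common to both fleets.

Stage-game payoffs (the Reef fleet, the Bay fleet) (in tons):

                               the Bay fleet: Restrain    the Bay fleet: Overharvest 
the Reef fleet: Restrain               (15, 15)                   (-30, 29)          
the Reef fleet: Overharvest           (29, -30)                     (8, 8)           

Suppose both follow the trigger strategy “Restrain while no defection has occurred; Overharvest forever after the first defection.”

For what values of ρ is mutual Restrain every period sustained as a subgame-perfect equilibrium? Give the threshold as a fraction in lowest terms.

2/3

One-period gain from deviating is 29 − 15 = 14. The loss is 15 − 8 = 7 in every subsequent period, with present value 7·ρ/(1−ρ).
Deviation is unprofitable when 7·ρ/(1−ρ) ≥ 14, i.e. ρ/(1−ρ) ≥ 2.
Equivalently ρ ≥ 14/(14+7) = 2/3.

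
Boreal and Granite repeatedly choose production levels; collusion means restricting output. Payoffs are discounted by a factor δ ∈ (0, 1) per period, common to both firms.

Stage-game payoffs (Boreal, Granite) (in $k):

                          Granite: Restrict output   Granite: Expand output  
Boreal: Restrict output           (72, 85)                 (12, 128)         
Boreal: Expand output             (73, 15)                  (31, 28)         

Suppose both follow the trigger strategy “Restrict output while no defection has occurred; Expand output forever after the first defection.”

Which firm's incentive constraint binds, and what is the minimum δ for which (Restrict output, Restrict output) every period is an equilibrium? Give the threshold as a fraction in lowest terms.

Boreal's threshold: (73−72)/(73−31) = 1/42.
Granite's threshold: (128−85)/(128−28) = 43/100.
1/42 < 43/100, so Granite binds and δ* = 43/100.

Granite; δ ≥ 43/100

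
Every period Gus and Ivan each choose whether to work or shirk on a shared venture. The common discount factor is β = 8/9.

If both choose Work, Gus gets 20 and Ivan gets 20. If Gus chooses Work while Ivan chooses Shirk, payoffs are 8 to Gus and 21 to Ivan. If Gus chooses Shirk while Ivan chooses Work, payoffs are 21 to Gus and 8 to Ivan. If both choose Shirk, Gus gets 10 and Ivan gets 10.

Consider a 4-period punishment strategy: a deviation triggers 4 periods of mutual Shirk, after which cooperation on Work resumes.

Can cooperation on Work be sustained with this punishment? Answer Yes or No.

Comparing payoff streams over the 5 periods until play realigns: cooperate → 20(1+β+…+β^4); deviate → 21 + 10(β+…+β^4).
Cooperation is sustained iff (20−10)(β+…+β^4) ≥ 21−20.
β+…+β^4 = 8/9·(1−(8/9)^4)/(1−8/9) = 3.0056, and (21−20)/(20−10) = 0.1000.
3.0056 ≥ 0.1000, so cooperation is sustainable.

Yes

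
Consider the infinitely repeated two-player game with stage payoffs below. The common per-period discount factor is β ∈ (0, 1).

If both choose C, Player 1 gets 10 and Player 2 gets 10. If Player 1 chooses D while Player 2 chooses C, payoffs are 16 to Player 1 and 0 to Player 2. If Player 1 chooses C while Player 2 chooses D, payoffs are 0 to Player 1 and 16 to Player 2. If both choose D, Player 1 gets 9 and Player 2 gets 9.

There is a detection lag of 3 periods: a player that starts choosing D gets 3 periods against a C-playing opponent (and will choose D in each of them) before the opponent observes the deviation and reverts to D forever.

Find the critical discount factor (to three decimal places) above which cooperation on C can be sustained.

The best deviation is to choose D for all 3 undetected periods, earning 16 each, then 9 forever once detected.
Deviation value: 16(1−β^3)/(1−β) + 9β^3/(1−β); cooperation value: 10/(1−β).
IC: 10 ≥ 16(1−β^3) + 9β^3 = 16 − 7β^3.
So β^3 ≥ 6/7, giving β ≥ (6/7)^(1/3) ≈ 0.950.

0.950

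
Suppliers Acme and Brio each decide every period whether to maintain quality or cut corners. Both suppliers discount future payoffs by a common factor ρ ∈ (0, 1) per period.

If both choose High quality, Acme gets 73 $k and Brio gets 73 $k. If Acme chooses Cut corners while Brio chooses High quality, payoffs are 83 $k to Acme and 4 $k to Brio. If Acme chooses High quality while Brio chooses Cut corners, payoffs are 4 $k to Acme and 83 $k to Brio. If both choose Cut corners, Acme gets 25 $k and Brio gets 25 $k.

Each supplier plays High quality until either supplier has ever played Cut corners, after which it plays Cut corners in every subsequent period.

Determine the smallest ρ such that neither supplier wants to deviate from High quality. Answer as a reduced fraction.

One-period gain from deviating is 83 − 73 = 10. The loss is 73 − 25 = 48 in every subsequent period, with present value 48·ρ/(1−ρ).
Deviation is unprofitable when 48·ρ/(1−ρ) ≥ 10, i.e. ρ/(1−ρ) ≥ 5/24.
Equivalently ρ ≥ 10/(10+48) = 5/29.

5/29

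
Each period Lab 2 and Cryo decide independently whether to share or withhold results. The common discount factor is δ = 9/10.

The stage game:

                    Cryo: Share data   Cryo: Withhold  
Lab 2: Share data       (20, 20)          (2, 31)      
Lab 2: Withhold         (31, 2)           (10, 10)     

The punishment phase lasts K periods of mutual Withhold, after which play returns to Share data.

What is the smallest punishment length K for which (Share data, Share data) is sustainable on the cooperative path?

Need Σ_{k=1}^{K} δ^k ≥ (31−20)/(20−10) = 1.1000 at δ = 9/10.
At K = 1 the sum is 0.9000 < 1.1000; at K = 2 it is 1.7100 ≥ 1.1000.
So the minimum punishment length is K = 2.

2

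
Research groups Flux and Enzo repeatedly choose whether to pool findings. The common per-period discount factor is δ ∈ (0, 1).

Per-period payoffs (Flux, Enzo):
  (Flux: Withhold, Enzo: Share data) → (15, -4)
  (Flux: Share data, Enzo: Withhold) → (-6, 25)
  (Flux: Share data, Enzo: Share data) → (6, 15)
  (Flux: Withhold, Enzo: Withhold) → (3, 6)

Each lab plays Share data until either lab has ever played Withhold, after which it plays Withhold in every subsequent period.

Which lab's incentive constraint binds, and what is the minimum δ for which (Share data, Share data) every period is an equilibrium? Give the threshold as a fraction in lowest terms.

For Flux: deviation gain 15−6 = 9, per-period punishment loss 6−3 = 3. IC gives δ ≥ 9/12 = 3/4.
For Enzo: gain 10, loss 9 per period, so δ ≥ 10/19.
The tighter constraint is Flux's, so cooperation needs δ ≥ 3/4.

Flux; δ ≥ 3/4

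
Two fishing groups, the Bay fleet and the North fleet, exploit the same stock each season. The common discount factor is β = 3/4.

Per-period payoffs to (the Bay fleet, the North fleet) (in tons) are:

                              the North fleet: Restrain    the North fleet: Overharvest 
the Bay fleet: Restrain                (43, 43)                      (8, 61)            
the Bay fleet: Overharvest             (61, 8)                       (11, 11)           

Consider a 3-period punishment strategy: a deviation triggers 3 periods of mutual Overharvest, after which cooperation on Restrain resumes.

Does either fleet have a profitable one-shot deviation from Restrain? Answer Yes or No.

Comparing payoff streams over the 4 periods until play realigns: cooperate → 43(1+β+…+β^3); deviate → 61 + 11(β+…+β^3).
Cooperation is sustained iff (43−11)(β+…+β^3) ≥ 61−43.
β+…+β^3 = 3/4·(1−(3/4)^3)/(1−3/4) = 1.7344, and (61−43)/(43−11) = 0.5625.
1.7344 ≥ 0.5625, so cooperation is sustainable.

No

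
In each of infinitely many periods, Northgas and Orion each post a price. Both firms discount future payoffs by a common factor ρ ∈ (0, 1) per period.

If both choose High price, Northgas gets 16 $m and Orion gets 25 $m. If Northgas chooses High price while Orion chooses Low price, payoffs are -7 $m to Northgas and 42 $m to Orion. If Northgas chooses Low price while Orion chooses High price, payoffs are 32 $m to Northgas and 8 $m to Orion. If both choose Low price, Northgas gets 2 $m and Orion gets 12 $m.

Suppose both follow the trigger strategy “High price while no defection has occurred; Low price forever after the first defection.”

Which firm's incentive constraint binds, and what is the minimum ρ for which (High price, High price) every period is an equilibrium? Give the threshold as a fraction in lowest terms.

Northgas: cooperation gives 16 each period; deviation gives 32 once then 2 forever.
  16/(1−ρ) ≥ 32 + 2ρ/(1−ρ) ⇒ ρ ≥ 16/30 = 8/15.
Orion: cooperation gives 25 each period; deviation gives 42 once then 12 forever.
  ρ ≥ 17/30.
Both must hold, so the binding constraint is Orion's: ρ ≥ 17/30.

Orion; ρ ≥ 17/30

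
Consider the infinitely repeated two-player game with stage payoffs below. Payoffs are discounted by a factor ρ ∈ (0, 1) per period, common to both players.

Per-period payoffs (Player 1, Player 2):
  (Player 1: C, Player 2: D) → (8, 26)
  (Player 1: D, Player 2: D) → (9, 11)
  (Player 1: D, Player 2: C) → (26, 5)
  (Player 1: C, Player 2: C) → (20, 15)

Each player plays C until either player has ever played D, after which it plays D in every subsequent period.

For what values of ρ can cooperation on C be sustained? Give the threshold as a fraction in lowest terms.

Player 1's threshold: (26−20)/(26−9) = 6/17.
Player 2's threshold: (26−15)/(26−11) = 11/15.
6/17 < 11/15, so Player 2 binds and ρ* = 11/15.

11/15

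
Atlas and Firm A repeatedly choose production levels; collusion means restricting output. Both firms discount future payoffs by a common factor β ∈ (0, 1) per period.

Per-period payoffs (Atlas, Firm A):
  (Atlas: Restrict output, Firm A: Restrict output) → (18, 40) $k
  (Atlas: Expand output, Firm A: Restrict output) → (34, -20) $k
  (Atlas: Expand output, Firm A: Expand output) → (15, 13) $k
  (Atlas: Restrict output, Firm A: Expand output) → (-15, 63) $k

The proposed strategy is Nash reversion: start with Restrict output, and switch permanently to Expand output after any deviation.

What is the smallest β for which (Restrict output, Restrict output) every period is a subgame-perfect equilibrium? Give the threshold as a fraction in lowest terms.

16/19

Atlas's threshold: (34−18)/(34−15) = 16/19.
Firm A's threshold: (63−40)/(63−13) = 23/50.
16/19 > 23/50, so Atlas binds and β* = 16/19.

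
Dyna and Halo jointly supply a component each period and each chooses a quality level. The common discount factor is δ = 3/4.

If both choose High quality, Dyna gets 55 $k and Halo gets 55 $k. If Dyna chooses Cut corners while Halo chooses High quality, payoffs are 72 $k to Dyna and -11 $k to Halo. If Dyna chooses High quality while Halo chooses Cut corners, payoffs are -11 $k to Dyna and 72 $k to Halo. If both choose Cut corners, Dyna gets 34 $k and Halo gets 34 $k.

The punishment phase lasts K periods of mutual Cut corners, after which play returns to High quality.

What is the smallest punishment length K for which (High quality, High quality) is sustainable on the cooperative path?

IC: δ(1−δ^K)/(1−δ) ≥ (72−55)/(55−34) = 17/21.
With δ = 3/4: need 1 − δ^K ≥ 17/21·(1−3/4)/(3/4), i.e. δ^K ≤ 0.7302.
Since (3/4)^1 = 0.7500 and (3/4)^2 = 0.5625, the smallest such K is 2.

2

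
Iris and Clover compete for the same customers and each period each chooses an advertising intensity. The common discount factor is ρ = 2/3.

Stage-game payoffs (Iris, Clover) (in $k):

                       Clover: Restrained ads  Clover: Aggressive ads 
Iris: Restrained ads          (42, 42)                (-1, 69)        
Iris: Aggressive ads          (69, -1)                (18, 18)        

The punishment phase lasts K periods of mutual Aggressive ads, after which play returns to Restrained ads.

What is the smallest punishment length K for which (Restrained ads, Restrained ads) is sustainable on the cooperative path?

3

IC: ρ(1−ρ^K)/(1−ρ) ≥ (69−42)/(42−18) = 9/8.
With ρ = 2/3: need 1 − ρ^K ≥ 9/8·(1−2/3)/(2/3), i.e. ρ^K ≤ 0.4375.
Since (2/3)^2 = 0.4444 and (2/3)^3 = 0.2963, the smallest such K is 3.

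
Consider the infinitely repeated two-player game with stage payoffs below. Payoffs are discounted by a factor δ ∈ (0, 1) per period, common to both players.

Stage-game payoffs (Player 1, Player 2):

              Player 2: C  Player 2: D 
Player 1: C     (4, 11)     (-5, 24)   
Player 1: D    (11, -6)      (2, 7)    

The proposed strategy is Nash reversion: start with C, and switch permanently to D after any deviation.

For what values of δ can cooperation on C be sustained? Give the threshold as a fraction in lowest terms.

For Player 1: deviation gain 11−4 = 7, per-period punishment loss 4−2 = 2. IC gives δ ≥ 7/9.
For Player 2: gain 13, loss 4 per period, so δ ≥ 13/17.
The tighter constraint is Player 1's, so cooperation needs δ ≥ 7/9.

7/9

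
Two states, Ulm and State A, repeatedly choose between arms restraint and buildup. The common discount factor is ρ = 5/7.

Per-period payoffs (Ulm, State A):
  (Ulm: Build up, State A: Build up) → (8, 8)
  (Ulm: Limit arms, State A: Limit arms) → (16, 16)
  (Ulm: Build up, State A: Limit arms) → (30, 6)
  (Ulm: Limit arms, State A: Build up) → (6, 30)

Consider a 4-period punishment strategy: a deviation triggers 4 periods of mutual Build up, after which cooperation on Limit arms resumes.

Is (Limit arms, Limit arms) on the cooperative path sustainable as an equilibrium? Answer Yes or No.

A one-shot deviation gives 30 now, then 8 for 4 periods, then back to 16.
Gain from deviating: (30−16) today; loss: (16−8) in each of the next 4 periods.
No-deviation condition: (16−8)(ρ+…+ρ^4) ≥ 30−16, i.e. ρ+…+ρ^4 ≥ 7/4.
At ρ = 5/7: ρ+…+ρ^4 = 1.8492 ≥ 1.7500.
So cooperation is sustainable.

Yes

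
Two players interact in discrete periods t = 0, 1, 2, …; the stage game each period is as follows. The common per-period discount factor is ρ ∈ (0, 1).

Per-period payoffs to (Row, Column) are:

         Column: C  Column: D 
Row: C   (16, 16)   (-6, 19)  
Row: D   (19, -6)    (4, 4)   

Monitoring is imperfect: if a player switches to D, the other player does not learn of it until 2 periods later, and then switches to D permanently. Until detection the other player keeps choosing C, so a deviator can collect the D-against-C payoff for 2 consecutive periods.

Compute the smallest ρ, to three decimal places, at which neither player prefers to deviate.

The best deviation is to choose D for all 2 undetected periods, earning 19 each, then 4 forever once detected.
Deviation value: 19(1−ρ^2)/(1−ρ) + 4ρ^2/(1−ρ); cooperation value: 16/(1−ρ).
IC: 16 ≥ 19(1−ρ^2) + 4ρ^2 = 19 − 15ρ^2.
So ρ^2 ≥ 3/15 = 1/5, giving ρ ≥ (1/5)^(1/2) ≈ 0.447.

0.447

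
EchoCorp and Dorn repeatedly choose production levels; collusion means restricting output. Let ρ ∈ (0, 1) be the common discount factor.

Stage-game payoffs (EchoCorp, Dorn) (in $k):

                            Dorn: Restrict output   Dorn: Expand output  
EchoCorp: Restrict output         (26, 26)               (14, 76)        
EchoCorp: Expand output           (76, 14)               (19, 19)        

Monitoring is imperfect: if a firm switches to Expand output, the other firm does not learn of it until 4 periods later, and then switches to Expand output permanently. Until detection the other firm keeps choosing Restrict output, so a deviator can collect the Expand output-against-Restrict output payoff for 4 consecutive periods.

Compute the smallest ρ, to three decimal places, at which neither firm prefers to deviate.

0.968

A deviator earns 76 for 4 periods, then 19 forever; cooperating earns 26 forever. Multiplying the IC by (1−ρ):
26 ≥ 76(1−ρ^4) + 19ρ^4, so 57·ρ^4 ≥ 50 and ρ^4 ≥ 50/57.
ρ ≥ (50/57)^(1/4) ≈ 0.968.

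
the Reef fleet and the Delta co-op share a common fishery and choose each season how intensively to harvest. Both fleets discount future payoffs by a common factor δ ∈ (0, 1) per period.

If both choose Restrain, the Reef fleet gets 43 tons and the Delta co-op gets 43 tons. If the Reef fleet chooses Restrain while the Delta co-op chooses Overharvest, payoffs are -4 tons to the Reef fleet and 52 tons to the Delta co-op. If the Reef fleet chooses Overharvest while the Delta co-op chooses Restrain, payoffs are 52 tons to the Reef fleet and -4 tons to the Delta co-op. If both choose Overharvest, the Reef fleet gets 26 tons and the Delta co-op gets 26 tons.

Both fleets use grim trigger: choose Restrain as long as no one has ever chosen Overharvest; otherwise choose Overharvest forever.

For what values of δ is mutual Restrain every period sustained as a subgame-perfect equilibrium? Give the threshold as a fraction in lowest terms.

9/26

Cooperation forever yields 43 each period: 43/(1−δ).
Deviating yields 52 once, then 26 forever: 52 + 26δ/(1−δ).
No profitable deviation requires 43/(1−δ) ≥ 52 + 26δ/(1−δ).
Multiplying by (1−δ): 43 ≥ 52(1−δ) + 26δ = 52 − 26δ.
So 26δ ≥ 9, i.e. δ ≥ 9/26.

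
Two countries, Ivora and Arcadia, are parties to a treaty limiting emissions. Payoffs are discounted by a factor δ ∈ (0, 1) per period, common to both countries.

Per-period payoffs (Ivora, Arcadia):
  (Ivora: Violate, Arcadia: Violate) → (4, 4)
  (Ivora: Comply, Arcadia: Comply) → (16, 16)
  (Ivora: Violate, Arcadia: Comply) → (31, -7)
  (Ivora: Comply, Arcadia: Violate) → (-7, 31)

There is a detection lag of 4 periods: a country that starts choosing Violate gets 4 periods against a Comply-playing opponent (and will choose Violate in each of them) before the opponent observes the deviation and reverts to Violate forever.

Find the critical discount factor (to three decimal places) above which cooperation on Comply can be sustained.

Deviating for the 4 undetected periods gains 31−16 = 15 per period over cooperation, then loses 16−4 = 12 per period forever once punishment starts.
Gain: 15(1 + δ + … + δ^3); loss: 12·δ^4/(1−δ).
No profitable deviation ⇔ 15(1−δ^4) ≤ 12·δ^4, i.e. δ^4 ≥ 15/(15+12) = 5/9.
Hence δ ≥ (5/9)^(1/4) ≈ 0.863.

0.863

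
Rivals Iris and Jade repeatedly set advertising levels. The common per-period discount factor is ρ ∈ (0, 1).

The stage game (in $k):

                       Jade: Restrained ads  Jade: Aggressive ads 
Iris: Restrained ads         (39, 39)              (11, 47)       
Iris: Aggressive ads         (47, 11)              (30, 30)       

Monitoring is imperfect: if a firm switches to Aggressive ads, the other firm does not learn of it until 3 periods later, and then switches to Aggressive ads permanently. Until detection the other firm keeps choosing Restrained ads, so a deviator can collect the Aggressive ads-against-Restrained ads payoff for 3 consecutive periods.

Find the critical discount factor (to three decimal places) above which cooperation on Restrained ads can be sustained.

0.778

A deviator earns 47 for 3 periods, then 30 forever; cooperating earns 39 forever. Multiplying the IC by (1−ρ):
39 ≥ 47(1−ρ^3) + 30ρ^3, so 17·ρ^3 ≥ 8 and ρ^3 ≥ 8/17.
ρ ≥ (8/17)^(1/3) ≈ 0.778.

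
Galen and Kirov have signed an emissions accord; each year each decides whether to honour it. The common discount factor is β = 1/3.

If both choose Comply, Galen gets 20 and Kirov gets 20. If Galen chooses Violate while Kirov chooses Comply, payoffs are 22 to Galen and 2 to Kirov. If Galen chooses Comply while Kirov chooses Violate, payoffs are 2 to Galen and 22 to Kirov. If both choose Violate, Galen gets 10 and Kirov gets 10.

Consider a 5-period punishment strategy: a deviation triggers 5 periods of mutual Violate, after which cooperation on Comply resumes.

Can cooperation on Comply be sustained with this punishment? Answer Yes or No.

Yes

Comparing payoff streams over the 6 periods until play realigns: cooperate → 20(1+β+…+β^5); deviate → 22 + 10(β+…+β^5).
Cooperation is sustained iff (20−10)(β+…+β^5) ≥ 22−20.
β+…+β^5 = 1/3·(1−(1/3)^5)/(1−1/3) = 0.4979, and (22−20)/(20−10) = 0.2000.
0.4979 ≥ 0.2000, so cooperation is sustainable.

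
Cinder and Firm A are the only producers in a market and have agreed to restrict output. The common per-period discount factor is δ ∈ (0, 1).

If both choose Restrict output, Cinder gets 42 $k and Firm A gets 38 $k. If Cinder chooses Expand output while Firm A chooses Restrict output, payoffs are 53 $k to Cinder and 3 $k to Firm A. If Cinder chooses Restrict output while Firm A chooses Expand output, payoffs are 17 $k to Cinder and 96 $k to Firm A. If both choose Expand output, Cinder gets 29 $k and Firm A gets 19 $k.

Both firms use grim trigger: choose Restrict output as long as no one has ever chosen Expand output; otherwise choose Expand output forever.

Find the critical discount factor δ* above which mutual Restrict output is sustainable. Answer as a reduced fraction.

Cinder: cooperation gives 42 each period; deviation gives 53 once then 29 forever.
  42/(1−δ) ≥ 53 + 29δ/(1−δ) ⇒ δ ≥ 11/24.
Firm A: cooperation gives 38 each period; deviation gives 96 once then 19 forever.
  δ ≥ 58/77.
Both must hold, so the binding constraint is Firm A's: δ ≥ 58/77.

58/77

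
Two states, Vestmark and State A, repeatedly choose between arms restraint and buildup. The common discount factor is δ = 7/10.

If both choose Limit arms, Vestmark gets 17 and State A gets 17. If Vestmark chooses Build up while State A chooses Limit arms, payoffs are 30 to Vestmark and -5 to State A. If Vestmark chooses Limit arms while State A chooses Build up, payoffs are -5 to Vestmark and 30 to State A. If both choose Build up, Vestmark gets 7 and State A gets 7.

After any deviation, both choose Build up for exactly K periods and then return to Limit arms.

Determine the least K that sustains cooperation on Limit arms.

No profitable deviation requires (17−7)(δ+…+δ^K) ≥ 30−17, i.e. δ+…+δ^K ≥ 13/10 ≈ 1.3000.
With δ = 7/10, the partial sums are K=1: 0.7000, K=2: 1.1900, K=3: 1.5330.
K = 3 is the first length at which the sum reaches 1.3000.

3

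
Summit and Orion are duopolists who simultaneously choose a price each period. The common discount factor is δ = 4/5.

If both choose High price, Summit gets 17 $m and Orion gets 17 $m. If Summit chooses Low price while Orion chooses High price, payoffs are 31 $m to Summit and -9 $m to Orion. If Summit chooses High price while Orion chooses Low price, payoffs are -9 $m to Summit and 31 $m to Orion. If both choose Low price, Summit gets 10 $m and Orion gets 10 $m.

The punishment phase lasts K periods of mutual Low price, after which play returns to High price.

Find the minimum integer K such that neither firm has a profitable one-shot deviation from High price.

4

No profitable deviation requires (17−10)(δ+…+δ^K) ≥ 31−17, i.e. δ+…+δ^K ≥ 2 ≈ 2.0000.
With δ = 4/5, the partial sums are K=1: 0.8000, K=2: 1.4400, K=3: 1.9520, K=4: 2.3616.
K = 4 is the first length at which the sum reaches 2.0000.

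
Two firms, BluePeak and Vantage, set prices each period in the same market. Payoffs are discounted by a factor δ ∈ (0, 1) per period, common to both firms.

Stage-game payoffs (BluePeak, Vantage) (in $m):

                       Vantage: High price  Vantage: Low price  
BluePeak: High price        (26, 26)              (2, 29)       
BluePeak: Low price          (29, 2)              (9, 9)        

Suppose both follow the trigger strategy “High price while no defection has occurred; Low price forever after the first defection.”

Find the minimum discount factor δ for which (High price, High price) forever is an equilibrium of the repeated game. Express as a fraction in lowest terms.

3/20

Cooperation forever yields 26 each period: 26/(1−δ).
Deviating yields 29 once, then 9 forever: 29 + 9δ/(1−δ).
No profitable deviation requires 26/(1−δ) ≥ 29 + 9δ/(1−δ).
Multiplying by (1−δ): 26 ≥ 29(1−δ) + 9δ = 29 − 20δ.
So 20δ ≥ 3, i.e. δ ≥ 3/20.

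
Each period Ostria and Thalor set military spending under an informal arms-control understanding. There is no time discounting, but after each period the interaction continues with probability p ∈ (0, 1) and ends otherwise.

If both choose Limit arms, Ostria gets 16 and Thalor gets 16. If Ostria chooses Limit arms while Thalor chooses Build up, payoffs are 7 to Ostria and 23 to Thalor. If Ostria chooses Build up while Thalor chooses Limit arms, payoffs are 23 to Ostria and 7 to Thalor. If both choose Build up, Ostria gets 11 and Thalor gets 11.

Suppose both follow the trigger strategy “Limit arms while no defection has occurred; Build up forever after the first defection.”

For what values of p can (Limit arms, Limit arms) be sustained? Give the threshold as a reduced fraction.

Expected cooperation value is 16 + p·16 + p²·16 + … = 16/(1−p); deviation gives 23 + p·11/(1−p).
16 ≥ 23(1−p) + 11p ⇒ 12p ≥ 7 ⇒ p ≥ 7/12.

7/12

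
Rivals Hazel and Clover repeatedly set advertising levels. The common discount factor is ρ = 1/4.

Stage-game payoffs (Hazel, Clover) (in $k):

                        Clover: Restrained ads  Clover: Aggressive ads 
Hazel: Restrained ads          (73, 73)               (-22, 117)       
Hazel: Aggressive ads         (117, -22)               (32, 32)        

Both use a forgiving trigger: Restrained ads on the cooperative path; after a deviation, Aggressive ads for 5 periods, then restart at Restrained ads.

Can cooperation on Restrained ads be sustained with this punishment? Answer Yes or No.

No

IC: ρ+…+ρ^5 ≥ (117−73)/(73−32) = 44/41.
At ρ = 1/4: partial sum = 0.3330 < 1.0732. Cooperation not sustainable.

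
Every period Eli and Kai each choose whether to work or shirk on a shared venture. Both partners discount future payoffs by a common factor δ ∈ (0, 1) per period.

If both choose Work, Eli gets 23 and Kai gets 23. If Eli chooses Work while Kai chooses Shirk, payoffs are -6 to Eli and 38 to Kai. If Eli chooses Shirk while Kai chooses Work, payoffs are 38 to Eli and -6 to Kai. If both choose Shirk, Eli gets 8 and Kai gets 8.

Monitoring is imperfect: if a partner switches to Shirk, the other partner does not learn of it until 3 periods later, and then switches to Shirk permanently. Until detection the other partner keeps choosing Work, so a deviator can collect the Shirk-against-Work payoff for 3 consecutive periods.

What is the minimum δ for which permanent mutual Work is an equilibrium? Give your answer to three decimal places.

0.794

Deviating for the 3 undetected periods gains 38−23 = 15 per period over cooperation, then loses 23−8 = 15 per period forever once punishment starts.
Gain: 15(1 + δ + … + δ^2); loss: 15·δ^3/(1−δ).
No profitable deviation ⇔ 15(1−δ^3) ≤ 15·δ^3, i.e. δ^3 ≥ 15/(15+15) = 1/2.
Hence δ ≥ (1/2)^(1/3) ≈ 0.794.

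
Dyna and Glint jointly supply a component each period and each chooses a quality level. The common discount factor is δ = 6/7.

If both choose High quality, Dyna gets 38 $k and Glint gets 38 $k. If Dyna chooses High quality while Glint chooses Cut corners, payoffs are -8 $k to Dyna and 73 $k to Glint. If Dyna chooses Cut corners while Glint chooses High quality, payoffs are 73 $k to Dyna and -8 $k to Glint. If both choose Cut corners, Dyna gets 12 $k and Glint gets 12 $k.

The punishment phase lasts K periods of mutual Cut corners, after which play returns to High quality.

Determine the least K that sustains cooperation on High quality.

2

Need Σ_{k=1}^{K} δ^k ≥ (73−38)/(38−12) = 1.3462 at δ = 6/7.
At K = 1 the sum is 0.8571 < 1.3462; at K = 2 it is 1.5918 ≥ 1.3462.
So the minimum punishment length is K = 2.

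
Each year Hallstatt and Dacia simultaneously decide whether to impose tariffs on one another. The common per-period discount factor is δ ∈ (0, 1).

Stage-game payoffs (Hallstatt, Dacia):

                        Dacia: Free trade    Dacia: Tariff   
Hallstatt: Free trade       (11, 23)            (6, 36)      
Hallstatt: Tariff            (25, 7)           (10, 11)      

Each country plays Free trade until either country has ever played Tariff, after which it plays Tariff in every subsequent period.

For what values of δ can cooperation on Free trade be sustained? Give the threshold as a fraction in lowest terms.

14/15

For Hallstatt: deviation gain 25−11 = 14, per-period punishment loss 11−10 = 1. IC gives δ ≥ 14/15.
For Dacia: gain 13, loss 12 per period, so δ ≥ 13/25.
The tighter constraint is Hallstatt's, so cooperation needs δ ≥ 14/15.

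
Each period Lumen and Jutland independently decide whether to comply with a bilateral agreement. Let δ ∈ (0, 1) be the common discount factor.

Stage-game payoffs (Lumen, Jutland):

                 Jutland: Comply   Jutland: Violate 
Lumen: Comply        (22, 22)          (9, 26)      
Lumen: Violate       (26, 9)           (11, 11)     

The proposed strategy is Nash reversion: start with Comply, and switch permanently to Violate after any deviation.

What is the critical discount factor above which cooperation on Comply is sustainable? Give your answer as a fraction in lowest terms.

4/15

Under grim trigger the critical discount factor is (T−C)/(T−P) with T = 26, C = 22, P = 11.
δ* = (26−22)/(26−11) = 4/15.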